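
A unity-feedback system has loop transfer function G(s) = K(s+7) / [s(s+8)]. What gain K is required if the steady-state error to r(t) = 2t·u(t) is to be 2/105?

The open loop has one pole at the origin → type 1 system.
K_v = lim_{s→0} s·G(s) = K·7 / (8) = 0.875·K.
e_ss = 2/K_v = 2/105 ⇒ K_v = 105 ⇒ K = 105/0.875 = 120.

120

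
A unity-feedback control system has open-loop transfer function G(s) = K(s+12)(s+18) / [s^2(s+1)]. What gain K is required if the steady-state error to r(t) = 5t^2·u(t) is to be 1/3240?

System type = 2 (two poles at s=0).
K_a = lim_{s→0} s^2·G(s) = K·12·18 / (1) = 216·K.
e_ss = 10/K_a = 1/3240 ⇒ K_a = 32400 ⇒ K = 32400/216 = 150.

150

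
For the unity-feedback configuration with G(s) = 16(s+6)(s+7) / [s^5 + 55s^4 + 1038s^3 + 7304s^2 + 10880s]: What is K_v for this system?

21/340

Factoring s from the denominator leaves a polynomial with constant term 10880, so the system is type 1.
K_v = lim_{s→0} s·G(s) = 16·6·7 / 10880 = 21/340.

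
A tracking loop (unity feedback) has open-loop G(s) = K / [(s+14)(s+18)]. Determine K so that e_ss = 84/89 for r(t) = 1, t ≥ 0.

15

G(s) has no factors of s in the denominator, so the system is type 0.
K_p = lim_{s→0} G(s) = K / (14·18) = (1/252)·K.
e_ss = 1/(1 + K_p) = 84/89 ⇒ 1 + (1/252)·K = 89/84 ⇒ K = 15.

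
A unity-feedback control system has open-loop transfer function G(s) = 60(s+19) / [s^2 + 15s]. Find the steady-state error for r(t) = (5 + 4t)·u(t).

Lowest-order denominator term is 15s, so the open loop has 1 pole at the origin → type 1 system. Treating each term separately:
  • 5: tracked with zero error.
  • 4t: e_ss = 4/K_v with K_v=76 → 1/19.
Total e_ss = 1/19.

1/19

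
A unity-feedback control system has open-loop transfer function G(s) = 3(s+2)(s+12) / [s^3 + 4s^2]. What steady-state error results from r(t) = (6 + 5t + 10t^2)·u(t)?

Lowest-order denominator term is 4s^2, so the open loop has 2 poles at the origin → type 2 system. Treating each term separately:
  • 6: tracked with zero error.
  • 5t: tracked with zero error.
  • 10t^2: e_ss = 20/K_a with K_a=18 → 10/9.
Total e_ss = 10/9.

10/9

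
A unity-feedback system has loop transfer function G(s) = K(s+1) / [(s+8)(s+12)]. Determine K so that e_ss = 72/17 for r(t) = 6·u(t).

40

G(s) has no factors of s in the denominator, so the system is type 0.
K_p = lim_{s→0} G(s) = K·1 / (8·12) = (1/96)·K.
e_ss = 6/(1 + K_p) = 72/17 ⇒ 1 + (1/96)·K = 17/12 ⇒ K = 40.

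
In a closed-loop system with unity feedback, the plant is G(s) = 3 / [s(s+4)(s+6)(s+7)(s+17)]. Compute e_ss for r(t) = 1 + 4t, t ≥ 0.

G(s) has one factor of s in the denominator, so the system is type 1. Treating each term separately:
  • 1: tracked with zero error.
  • 4t: e_ss = 4/K_v with K_v=1/952 → 3808.
Total e_ss = 3808.

3808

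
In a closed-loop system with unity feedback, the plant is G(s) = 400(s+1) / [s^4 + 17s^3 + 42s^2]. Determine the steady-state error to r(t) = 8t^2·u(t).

The denominator has no term below 42s^2 — 2 poles at s=0, type 2.
K_a = lim_{s→0} s^2·G(s) = 400·1 / 42 = 200/21.
r(t) = 8t^2 gives R(s) = 16/s^3.
e_ss = 16/K_a = 16/(200/21) = 1.68.

1.68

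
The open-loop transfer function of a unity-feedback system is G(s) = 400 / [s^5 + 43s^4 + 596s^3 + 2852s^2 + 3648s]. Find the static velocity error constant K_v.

25/228

Factoring s from the denominator leaves a polynomial with constant term 3648, so the system is type 1.
K_v = lim_{s→0} s·G(s) = 400 / 3648 = 25/228.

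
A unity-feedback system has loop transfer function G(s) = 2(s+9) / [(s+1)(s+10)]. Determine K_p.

System type = 0 (no poles at s=0).
K_p = lim_{s→0} G(s) = 2·9 / (1·10) = 1.8.

1.8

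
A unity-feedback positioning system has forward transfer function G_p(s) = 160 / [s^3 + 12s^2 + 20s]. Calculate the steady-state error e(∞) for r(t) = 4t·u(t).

The denominator has no term below 20s — 1 pole at s=0, type 1.
K_v = lim_{s→0} s·G_p(s) = 160 / 20 = 8.
e_ss = 4/K_v = 4/8 = 0.5.

0.5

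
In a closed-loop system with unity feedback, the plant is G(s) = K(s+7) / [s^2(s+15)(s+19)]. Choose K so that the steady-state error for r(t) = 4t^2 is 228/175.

250

G(s) has two factors of s in the denominator, so the system is type 2.
K_a = lim_{s→0} s^2·G(s) = K·7 / (15·19) = (7/285)·K.
e_ss = 8/K_a = 228/175 ⇒ K_a = 350/57 ⇒ K = (350/57)/(7/285) = 250.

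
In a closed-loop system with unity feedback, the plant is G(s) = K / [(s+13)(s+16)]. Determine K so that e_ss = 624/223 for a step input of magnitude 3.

G(s) has no factors of s in the denominator, so the system is type 0.
K_p = lim_{s→0} G(s) = K / (13·16) = (1/208)·K.
e_ss = 3/(1 + K_p) = 624/223 ⇒ 1 + (1/208)·K = 223/208 ⇒ K = 15.

15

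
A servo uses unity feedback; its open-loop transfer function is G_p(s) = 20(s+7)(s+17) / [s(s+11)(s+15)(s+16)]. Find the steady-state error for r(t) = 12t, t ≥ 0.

1584/119

G_p(s) has one factor of s in the denominator, so the system is type 1.
K_v = lim_{s→0} s·G_p(s) = 20·7·17 / (11·15·16) = 119/132.
e_ss = 12/K_v = 12/(119/132) = 1584/119.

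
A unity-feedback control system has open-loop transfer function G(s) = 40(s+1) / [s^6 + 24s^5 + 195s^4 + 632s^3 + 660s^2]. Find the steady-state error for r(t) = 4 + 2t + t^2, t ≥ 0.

33

Lowest-order denominator term is 660s^2, so the open loop has 2 poles at the origin → type 2 system. By superposition:
  • 4: tracked with zero error.
  • 2t: tracked with zero error.
  • t^2: e_ss = 2/K_a with K_a=2/33 → 33.
Total e_ss = 33.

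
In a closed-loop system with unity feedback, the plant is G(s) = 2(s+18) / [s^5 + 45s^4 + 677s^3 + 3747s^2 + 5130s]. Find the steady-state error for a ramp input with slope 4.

570

Factoring s from the denominator leaves a polynomial with constant term 5130, so the system is type 1.
K_v = lim_{s→0} s·G(s) = 2·18 / 5130 = 2/285.
e_ss = 4/K_v = 4/(2/285) = 570.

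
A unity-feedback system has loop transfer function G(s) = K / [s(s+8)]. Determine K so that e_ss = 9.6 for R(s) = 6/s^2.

System type = 1 (one pole at s=0).
K_v = lim_{s→0} s·G(s) = K / (8) = 0.125·K.
e_ss = 6/K_v = 9.6 ⇒ K_v = 0.625 ⇒ K = 0.625/0.125 = 5.

5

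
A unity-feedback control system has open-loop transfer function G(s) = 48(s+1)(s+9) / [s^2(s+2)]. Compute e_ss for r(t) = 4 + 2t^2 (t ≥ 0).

1/54

G(s) has two factors of s in the denominator, so the system is type 2. By superposition:
  • 4: tracked with zero error.
  • 2t^2: e_ss = 4/K_a with K_a=216 → 1/54.
Total e_ss = 1/54.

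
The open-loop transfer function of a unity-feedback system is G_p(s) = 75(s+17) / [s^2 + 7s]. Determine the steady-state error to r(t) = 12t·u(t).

28/425

Factoring s from the denominator leaves a polynomial with constant term 7, so the system is type 1.
K_v = lim_{s→0} s·G_p(s) = 75·17 / 7 = 1275/7.
e_ss = 12/K_v = 12/(1275/7) = 28/425.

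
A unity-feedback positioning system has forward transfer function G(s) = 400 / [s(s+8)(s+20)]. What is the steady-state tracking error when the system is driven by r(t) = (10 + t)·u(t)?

0.4

System type = 1 (one pole at s=0). Treating each term separately:
  • 10: tracked with zero error.
  • t: e_ss = 1/K_v with K_v=2.5 → 0.4.
Total e_ss = 0.4.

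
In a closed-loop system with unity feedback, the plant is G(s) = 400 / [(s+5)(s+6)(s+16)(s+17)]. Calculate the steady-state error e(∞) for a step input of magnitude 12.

1224/107

No free integrators in G(s): this is a type 0 system.
K_p = lim_{s→0} G(s) = 400 / (5·6·16·17) = 5/102.
e_ss = 12/(1 + K_p) = 12/(107/102) = 1224/107.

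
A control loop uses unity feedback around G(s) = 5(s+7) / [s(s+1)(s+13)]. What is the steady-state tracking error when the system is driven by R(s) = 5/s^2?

13/7

System type = 1 (one pole at s=0).
K_v = lim_{s→0} s·G(s) = 5·7 / (1·13) = 35/13.
e_ss = 5/K_v = 5/(35/13) = 13/7.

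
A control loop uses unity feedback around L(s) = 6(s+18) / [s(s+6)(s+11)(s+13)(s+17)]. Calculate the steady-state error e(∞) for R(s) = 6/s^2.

The open loop has one pole at the origin → type 1 system.
K_v = lim_{s→0} s·L(s) = 6·18 / (6·11·13·17) = 18/2431.
e_ss = 6/K_v = 6/(18/2431) = 2431/3.

2431/3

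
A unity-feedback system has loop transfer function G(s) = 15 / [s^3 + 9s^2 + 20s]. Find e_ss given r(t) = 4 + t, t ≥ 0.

4/3

Lowest-order denominator term is 20s, so the open loop has 1 pole at the origin → type 1 system. Taking each input component in turn:
  • 4: tracked with zero error.
  • t: e_ss = 1/K_v with K_v=0.75 → 4/3.
Total e_ss = 4/3.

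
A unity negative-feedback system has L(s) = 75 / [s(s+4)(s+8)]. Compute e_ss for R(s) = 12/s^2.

5.12

L(s) has one factor of s in the denominator, so the system is type 1.
K_v = lim_{s→0} s·L(s) = 75 / (4·8) = 75/32.
e_ss = 12/K_v = 12/(75/32) = 5.12.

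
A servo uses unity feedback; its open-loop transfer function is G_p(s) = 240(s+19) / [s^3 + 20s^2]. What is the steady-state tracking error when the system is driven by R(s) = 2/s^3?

1/114

Factoring s^2 from the denominator leaves a polynomial with constant term 20, so the system is type 2.
K_a = lim_{s→0} s^2·G_p(s) = 240·19 / 20 = 228.
r(t) = t^2 gives R(s) = 2/s^3.
e_ss = 2/K_a = 2/228 = 1/114.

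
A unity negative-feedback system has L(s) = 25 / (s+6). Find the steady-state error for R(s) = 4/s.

System type = 0 (no poles at s=0).
K_p = lim_{s→0} L(s) = 25 / (6) = 25/6.
e_ss = 4/(1 + K_p) = 4/(31/6) = 24/31.

24/31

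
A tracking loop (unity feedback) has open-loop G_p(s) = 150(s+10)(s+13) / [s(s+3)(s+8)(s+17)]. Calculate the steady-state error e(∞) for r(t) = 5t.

One free integrator in G_p(s): this is a type 1 system.
K_v = lim_{s→0} s·G_p(s) = 150·10·13 / (3·8·17) = 1625/34.
e_ss = 5/K_v = 5/(1625/34) = 34/325.

34/325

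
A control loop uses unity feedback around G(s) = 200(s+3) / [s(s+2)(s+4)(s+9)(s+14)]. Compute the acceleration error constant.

0

The open loop has one pole at the origin → type 1 system.
K_a = lim_{s→0} s^2·G(s) = 0 (the extra factor of s kills the finite limit).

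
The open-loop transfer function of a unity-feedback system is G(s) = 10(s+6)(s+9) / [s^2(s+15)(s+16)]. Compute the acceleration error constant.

2.25

Two free integrators in G(s): this is a type 2 system.
K_a = lim_{s→0} s^2·G(s) = 10·6·9 / (15·16) = 2.25.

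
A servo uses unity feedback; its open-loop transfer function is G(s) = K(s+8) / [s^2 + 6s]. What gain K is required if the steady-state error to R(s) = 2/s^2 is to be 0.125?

12

Lowest-order denominator term is 6s, so the open loop has 1 pole at the origin → type 1 system.
K_v = lim_{s→0} s·G(s) = K·8 / 6 = (4/3)·K.
e_ss = 2/K_v = 0.125 ⇒ K_v = 16 ⇒ K = 16/(4/3) = 12.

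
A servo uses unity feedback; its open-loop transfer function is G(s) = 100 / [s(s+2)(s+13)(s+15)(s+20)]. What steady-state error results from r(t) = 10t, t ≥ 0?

G(s) has one factor of s in the denominator, so the system is type 1.
K_v = lim_{s→0} s·G(s) = 100 / (2·13·15·20) = 1/78.
e_ss = 10/K_v = 10/(1/78) = 780.

780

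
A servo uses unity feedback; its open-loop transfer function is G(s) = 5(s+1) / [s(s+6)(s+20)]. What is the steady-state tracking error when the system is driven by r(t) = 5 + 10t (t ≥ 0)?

One free integrator in G(s): this is a type 1 system. By superposition:
  • 5: tracked with zero error.
  • 10t: e_ss = 10/K_v with K_v=1/24 → 240.
Total e_ss = 240.

240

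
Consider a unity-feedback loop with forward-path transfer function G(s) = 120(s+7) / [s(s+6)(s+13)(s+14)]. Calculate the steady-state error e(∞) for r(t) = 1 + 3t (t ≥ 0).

3.9

System type = 1 (one pole at s=0). Taking each input component in turn:
  • 1: tracked with zero error.
  • 3t: e_ss = 3/K_v with K_v=10/13 → 3.9.
Total e_ss = 3.9.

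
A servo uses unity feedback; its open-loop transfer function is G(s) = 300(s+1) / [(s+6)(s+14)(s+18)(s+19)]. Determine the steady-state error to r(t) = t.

infinity

The open loop has no poles at the origin → type 0 system.
K_v = lim_{s→0} s·G(s) = 0; the steady-state error to this ramp input grows without bound.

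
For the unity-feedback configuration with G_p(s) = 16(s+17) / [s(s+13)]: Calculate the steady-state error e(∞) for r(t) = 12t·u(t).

39/68

The open loop has one pole at the origin → type 1 system.
K_v = lim_{s→0} s·G_p(s) = 16·17 / (13) = 272/13.
e_ss = 12/K_v = 12/(272/13) = 39/68.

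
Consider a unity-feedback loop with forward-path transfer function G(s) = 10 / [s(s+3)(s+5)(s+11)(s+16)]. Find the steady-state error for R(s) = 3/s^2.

792

The open loop has one pole at the origin → type 1 system.
K_v = lim_{s→0} s·G(s) = 10 / (3·5·11·16) = 1/264.
e_ss = 3/K_v = 3/(1/264) = 792.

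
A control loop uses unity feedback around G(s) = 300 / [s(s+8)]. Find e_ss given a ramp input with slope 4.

The open loop has one pole at the origin → type 1 system.
K_v = lim_{s→0} s·G(s) = 300 / (8) = 37.5.
e_ss = 4/K_v = 4/37.5 = 8/75.

8/75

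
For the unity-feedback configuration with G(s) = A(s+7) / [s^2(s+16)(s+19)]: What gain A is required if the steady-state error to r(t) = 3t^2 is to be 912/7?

Two free integrators in G(s): this is a type 2 system.
K_a = lim_{s→0} s^2·G(s) = A·7 / (16·19) = (7/304)·A.
e_ss = 6/K_a = 912/7 ⇒ K_a = 7/152 ⇒ A = (7/152)/(7/304) = 2.

2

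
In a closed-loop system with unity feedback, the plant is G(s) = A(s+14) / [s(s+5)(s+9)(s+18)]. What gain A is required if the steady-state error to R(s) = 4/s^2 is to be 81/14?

System type = 1 (one pole at s=0).
K_v = lim_{s→0} s·G(s) = A·14 / (5·9·18) = (7/405)·A.
e_ss = 4/K_v = 81/14 ⇒ K_v = 56/81 ⇒ A = (56/81)/(7/405) = 40.

40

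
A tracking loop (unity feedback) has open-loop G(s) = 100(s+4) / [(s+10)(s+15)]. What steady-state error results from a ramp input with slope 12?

infinity

The open loop has no poles at the origin → type 0 system.
For a type-0 system K_v = 0, so e_ss to a ramp input is unbounded.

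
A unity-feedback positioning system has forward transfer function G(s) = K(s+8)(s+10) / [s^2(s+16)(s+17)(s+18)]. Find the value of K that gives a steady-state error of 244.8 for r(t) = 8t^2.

4

Two free integrators in G(s): this is a type 2 system.
K_a = lim_{s→0} s^2·G(s) = K·8·10 / (16·17·18) = (5/306)·K.
e_ss = 16/K_a = 244.8 ⇒ K_a = 10/153 ⇒ K = (10/153)/(5/306) = 4.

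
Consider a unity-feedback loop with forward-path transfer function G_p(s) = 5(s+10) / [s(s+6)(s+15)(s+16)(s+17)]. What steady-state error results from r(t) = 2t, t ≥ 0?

979.2

G_p(s) has one factor of s in the denominator, so the system is type 1.
K_v = lim_{s→0} s·G_p(s) = 5·10 / (6·15·16·17) = 5/2448.
e_ss = 2/K_v = 2/(5/2448) = 979.2.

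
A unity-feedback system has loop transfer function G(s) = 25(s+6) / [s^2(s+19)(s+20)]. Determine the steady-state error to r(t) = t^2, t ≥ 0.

76/15

Two free integrators in G(s): this is a type 2 system.
K_a = lim_{s→0} s^2·G(s) = 25·6 / (19·20) = 15/38.
r(t) = t^2 gives R(s) = 2/s^3.
e_ss = 2/K_a = 2/(15/38) = 76/15.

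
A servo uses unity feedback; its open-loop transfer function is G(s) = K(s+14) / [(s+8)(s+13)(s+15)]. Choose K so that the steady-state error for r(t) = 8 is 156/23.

20

System type = 0 (no poles at s=0).
K_p = lim_{s→0} G(s) = K·14 / (8·13·15) = (7/780)·K.
e_ss = 8/(1 + K_p) = 156/23 ⇒ 1 + (7/780)·K = 46/39 ⇒ K = 20.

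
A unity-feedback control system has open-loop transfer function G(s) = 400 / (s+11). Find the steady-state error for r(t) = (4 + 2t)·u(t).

System type = 0 (no poles at s=0). Treating each term separately:
  • 4: e_ss = 4/(1+K_p) with K_p=400/11 → 44/411.
  • 2t: a type-0 system cannot track it, e_ss → ∞.
The unbounded component dominates.

infinity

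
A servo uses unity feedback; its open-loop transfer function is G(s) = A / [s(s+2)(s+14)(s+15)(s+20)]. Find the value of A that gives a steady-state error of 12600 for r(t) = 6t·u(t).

G(s) has one factor of s in the denominator, so the system is type 1.
K_v = lim_{s→0} s·G(s) = A / (2·14·15·20) = (1/8400)·A.
e_ss = 6/K_v = 12600 ⇒ K_v = 1/2100 ⇒ A = (1/2100)/(1/8400) = 4.

4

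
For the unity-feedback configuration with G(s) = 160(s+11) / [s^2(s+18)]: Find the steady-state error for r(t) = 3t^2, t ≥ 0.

System type = 2 (two poles at s=0).
K_a = lim_{s→0} s^2·G(s) = 160·11 / (18) = 880/9.
r(t) = 3t^2 gives R(s) = 6/s^3.
e_ss = 6/K_a = 6/(880/9) = 27/440.

27/440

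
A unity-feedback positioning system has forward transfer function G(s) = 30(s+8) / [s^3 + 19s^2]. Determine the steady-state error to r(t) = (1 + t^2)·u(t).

19/120

Factoring s^2 from the denominator leaves a polynomial with constant term 19, so the system is type 2. Treating each term separately:
  • 1: tracked with zero error.
  • t^2: e_ss = 2/K_a with K_a=240/19 → 19/120.
Total e_ss = 19/120.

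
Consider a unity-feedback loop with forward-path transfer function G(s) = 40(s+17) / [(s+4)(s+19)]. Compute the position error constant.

170/19

G(s) has no factors of s in the denominator, so the system is type 0.
K_p = lim_{s→0} G(s) = 40·17 / (4·19) = 170/19.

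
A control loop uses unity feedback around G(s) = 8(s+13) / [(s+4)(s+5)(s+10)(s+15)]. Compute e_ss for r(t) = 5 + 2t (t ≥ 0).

infinity

No free integrators in G(s): this is a type 0 system. Treating each term separately:
  • 5: e_ss = 5/(1+K_p) with K_p=13/375 → 1875/388.
  • 2t: a type-0 system cannot track it, e_ss → ∞.
The unbounded component dominates.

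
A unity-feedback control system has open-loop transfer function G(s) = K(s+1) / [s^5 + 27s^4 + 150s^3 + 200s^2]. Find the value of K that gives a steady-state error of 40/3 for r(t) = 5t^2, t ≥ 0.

150

Lowest-order denominator term is 200s^2, so the open loop has 2 poles at the origin → type 2 system.
K_a = lim_{s→0} s^2·G(s) = K·1 / 200 = 0.005·K.
e_ss = 10/K_a = 40/3 ⇒ K_a = 0.75 ⇒ K = 0.75/0.005 = 150.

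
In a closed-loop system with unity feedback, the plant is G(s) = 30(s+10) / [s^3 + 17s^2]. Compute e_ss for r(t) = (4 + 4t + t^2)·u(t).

17/150

The denominator has no term below 17s^2 — 2 poles at s=0, type 2. By superposition:
  • 4: tracked with zero error.
  • 4t: tracked with zero error.
  • t^2: e_ss = 2/K_a with K_a=300/17 → 17/150.
Total e_ss = 17/150.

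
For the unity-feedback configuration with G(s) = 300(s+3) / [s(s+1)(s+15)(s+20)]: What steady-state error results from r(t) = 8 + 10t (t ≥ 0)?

10/3

G(s) has one factor of s in the denominator, so the system is type 1. Treating each term separately:
  • 8: tracked with zero error.
  • 10t: e_ss = 10/K_v with K_v=3 → 10/3.
Total e_ss = 10/3.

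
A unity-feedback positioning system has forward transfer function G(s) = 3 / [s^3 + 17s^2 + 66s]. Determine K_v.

Factoring s from the denominator leaves a polynomial with constant term 66, so the system is type 1.
K_v = lim_{s→0} s·G(s) = 3 / 66 = 1/22.

1/22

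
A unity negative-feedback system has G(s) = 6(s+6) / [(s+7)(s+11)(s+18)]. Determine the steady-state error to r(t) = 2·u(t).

154/79

System type = 0 (no poles at s=0).
K_p = lim_{s→0} G(s) = 6·6 / (7·11·18) = 2/77.
e_ss = 2/(1 + K_p) = 2/(79/77) = 154/79.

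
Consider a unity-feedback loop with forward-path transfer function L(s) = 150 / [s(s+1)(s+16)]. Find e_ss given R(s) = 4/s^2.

The open loop has one pole at the origin → type 1 system.
K_v = lim_{s→0} s·L(s) = 150 / (1·16) = 9.375.
e_ss = 4/K_v = 4/9.375 = 32/75.

32/75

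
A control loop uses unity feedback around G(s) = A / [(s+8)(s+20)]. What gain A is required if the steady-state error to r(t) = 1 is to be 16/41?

250

The open loop has no poles at the origin → type 0 system.
K_p = lim_{s→0} G(s) = A / (8·20) = (1/160)·A.
e_ss = 1/(1 + K_p) = 16/41 ⇒ 1 + (1/160)·A = 2.5625 ⇒ A = 250.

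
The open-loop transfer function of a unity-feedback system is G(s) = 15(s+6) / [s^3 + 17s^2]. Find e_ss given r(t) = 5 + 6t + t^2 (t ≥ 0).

17/45

Lowest-order denominator term is 17s^2, so the open loop has 2 poles at the origin → type 2 system. By superposition:
  • 5: tracked with zero error.
  • 6t: tracked with zero error.
  • t^2: e_ss = 2/K_a with K_a=90/17 → 17/45.
Total e_ss = 17/45.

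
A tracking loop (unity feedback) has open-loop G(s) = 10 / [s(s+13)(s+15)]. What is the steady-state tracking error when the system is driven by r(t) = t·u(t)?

19.5

One free integrator in G(s): this is a type 1 system.
K_v = lim_{s→0} s·G(s) = 10 / (13·15) = 2/39.
e_ss = 1/K_v = 1/(2/39) = 19.5.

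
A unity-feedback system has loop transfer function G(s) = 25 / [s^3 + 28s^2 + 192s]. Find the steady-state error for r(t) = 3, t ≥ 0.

The denominator has no term below 192s — 1 pole at s=0, type 1.
A type-1 system has K_p = ∞, so it tracks a step input with zero steady-state error.

0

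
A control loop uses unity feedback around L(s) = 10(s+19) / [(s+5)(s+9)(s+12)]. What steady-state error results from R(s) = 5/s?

270/73

The open loop has no poles at the origin → type 0 system.
K_p = lim_{s→0} L(s) = 10·19 / (5·9·12) = 19/54.
e_ss = 5/(1 + K_p) = 5/(73/54) = 270/73.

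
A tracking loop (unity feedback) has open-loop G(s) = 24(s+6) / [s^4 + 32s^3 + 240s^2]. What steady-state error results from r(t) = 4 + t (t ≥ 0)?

Factoring s^2 from the denominator leaves a polynomial with constant term 240, so the system is type 2. By superposition:
  • 4: tracked with zero error.
  • t: tracked with zero error.
Total e_ss = 0.

0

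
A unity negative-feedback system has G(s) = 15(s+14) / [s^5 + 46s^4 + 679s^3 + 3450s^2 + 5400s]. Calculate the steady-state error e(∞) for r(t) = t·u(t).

Factoring s from the denominator leaves a polynomial with constant term 5400, so the system is type 1.
K_v = lim_{s→0} s·G(s) = 15·14 / 5400 = 7/180.
e_ss = 1/K_v = 1/(7/180) = 180/7.

180/7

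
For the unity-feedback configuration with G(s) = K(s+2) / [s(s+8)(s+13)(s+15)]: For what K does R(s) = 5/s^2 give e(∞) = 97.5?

40

One free integrator in G(s): this is a type 1 system.
K_v = lim_{s→0} s·G(s) = K·2 / (8·13·15) = (1/780)·K.
e_ss = 5/K_v = 97.5 ⇒ K_v = 2/39 ⇒ K = (2/39)/(1/780) = 40.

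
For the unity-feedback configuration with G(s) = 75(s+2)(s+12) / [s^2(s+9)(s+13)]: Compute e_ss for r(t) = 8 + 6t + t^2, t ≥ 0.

G(s) has two factors of s in the denominator, so the system is type 2. Taking each input component in turn:
  • 8: tracked with zero error.
  • 6t: tracked with zero error.
  • t^2: e_ss = 2/K_a with K_a=200/13 → 0.13.
Total e_ss = 0.13.

0.13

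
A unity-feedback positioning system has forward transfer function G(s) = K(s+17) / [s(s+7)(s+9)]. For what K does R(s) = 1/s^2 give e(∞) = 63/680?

40

The open loop has one pole at the origin → type 1 system.
K_v = lim_{s→0} s·G(s) = K·17 / (7·9) = (17/63)·K.
e_ss = 1/K_v = 63/680 ⇒ K_v = 680/63 ⇒ K = (680/63)/(17/63) = 40.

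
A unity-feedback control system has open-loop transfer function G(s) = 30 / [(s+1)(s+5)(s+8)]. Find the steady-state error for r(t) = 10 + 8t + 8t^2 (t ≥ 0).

No free integrators in G(s): this is a type 0 system. By superposition:
  • 10: e_ss = 10/(1+K_p) with K_p=0.75 → 40/7.
  • 8t: a type-0 system cannot track it, e_ss → ∞.
  • 8t^2: a type-0 system cannot track it, e_ss → ∞.
The unbounded component dominates.

infinity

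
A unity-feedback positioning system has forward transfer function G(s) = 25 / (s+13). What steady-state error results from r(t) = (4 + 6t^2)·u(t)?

No free integrators in G(s): this is a type 0 system. Taking each input component in turn:
  • 4: e_ss = 4/(1+K_p) with K_p=25/13 → 26/19.
  • 6t^2: a type-0 system cannot track it, e_ss → ∞.
The unbounded component dominates.

infinity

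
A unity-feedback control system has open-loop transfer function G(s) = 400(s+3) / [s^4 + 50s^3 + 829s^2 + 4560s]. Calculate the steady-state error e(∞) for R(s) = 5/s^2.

19

Lowest-order denominator term is 4560s, so the open loop has 1 pole at the origin → type 1 system.
K_v = lim_{s→0} s·G(s) = 400·3 / 4560 = 5/19.
e_ss = 5/K_v = 5/(5/19) = 19.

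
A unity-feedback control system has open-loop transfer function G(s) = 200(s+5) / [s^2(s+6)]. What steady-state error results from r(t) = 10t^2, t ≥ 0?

0.12

Two free integrators in G(s): this is a type 2 system.
K_a = lim_{s→0} s^2·G(s) = 200·5 / (6) = 500/3.
r(t) = 10t^2 gives R(s) = 20/s^3.
e_ss = 20/K_a = 20/(500/3) = 0.12.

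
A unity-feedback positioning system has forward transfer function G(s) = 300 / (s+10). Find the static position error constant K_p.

The open loop has no poles at the origin → type 0 system.
K_p = lim_{s→0} G(s) = 300 / (10) = 30.

30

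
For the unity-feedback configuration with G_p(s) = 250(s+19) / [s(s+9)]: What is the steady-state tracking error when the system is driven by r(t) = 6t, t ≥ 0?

System type = 1 (one pole at s=0).
K_v = lim_{s→0} s·G_p(s) = 250·19 / (9) = 4750/9.
e_ss = 6/K_v = 6/(4750/9) = 27/2375.

27/2375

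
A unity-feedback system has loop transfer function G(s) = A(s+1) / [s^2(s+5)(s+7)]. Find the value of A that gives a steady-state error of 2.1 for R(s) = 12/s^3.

G(s) has two factors of s in the denominator, so the system is type 2.
K_a = lim_{s→0} s^2·G(s) = A·1 / (5·7) = (1/35)·A.
e_ss = 12/K_a = 2.1 ⇒ K_a = 40/7 ⇒ A = (40/7)/(1/35) = 200.

200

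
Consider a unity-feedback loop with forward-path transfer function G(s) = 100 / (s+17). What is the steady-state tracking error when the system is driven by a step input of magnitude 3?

17/39

G(s) has no factors of s in the denominator, so the system is type 0.
K_p = lim_{s→0} G(s) = 100 / (17) = 100/17.
e_ss = 3/(1 + K_p) = 3/(117/17) = 17/39.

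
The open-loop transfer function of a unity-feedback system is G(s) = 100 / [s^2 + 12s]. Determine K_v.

Lowest-order denominator term is 12s, so the open loop has 1 pole at the origin → type 1 system.
K_v = lim_{s→0} s·G(s) = 100 / 12 = 25/3.

25/3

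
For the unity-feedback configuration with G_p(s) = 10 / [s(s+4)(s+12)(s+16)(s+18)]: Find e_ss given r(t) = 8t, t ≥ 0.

11059.2

One free integrator in G_p(s): this is a type 1 system.
K_v = lim_{s→0} s·G_p(s) = 10 / (4·12·16·18) = 5/6912.
e_ss = 8/K_v = 8/(5/6912) = 11059.2.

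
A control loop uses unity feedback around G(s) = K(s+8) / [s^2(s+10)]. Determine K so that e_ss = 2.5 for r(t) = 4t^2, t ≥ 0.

Two free integrators in G(s): this is a type 2 system.
K_a = lim_{s→0} s^2·G(s) = K·8 / (10) = 0.8·K.
e_ss = 8/K_a = 2.5 ⇒ K_a = 3.2 ⇒ K = 3.2/0.8 = 4.

4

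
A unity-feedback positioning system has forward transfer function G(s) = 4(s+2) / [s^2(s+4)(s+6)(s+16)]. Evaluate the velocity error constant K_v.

infinity

K_v = lim_{s→0} s·G(s); with 2 poles at the origin the limit diverges, so K_v = ∞.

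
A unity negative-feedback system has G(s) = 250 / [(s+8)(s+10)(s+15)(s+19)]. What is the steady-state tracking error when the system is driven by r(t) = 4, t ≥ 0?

1824/461

G(s) has no factors of s in the denominator, so the system is type 0.
K_p = lim_{s→0} G(s) = 250 / (8·10·15·19) = 5/456.
e_ss = 4/(1 + K_p) = 4/(461/456) = 1824/461.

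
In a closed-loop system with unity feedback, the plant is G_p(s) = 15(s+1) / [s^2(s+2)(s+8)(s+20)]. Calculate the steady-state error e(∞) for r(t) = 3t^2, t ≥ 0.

128

System type = 2 (two poles at s=0).
K_a = lim_{s→0} s^2·G_p(s) = 15·1 / (2·8·20) = 3/64.
r(t) = 3t^2 gives R(s) = 6/s^3.
e_ss = 6/K_a = 6/(3/64) = 128.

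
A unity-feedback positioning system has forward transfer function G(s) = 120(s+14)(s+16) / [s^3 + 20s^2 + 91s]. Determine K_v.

3840/13

Factoring s from the denominator leaves a polynomial with constant term 91, so the system is type 1.
K_v = lim_{s→0} s·G(s) = 120·14·16 / 91 = 3840/13.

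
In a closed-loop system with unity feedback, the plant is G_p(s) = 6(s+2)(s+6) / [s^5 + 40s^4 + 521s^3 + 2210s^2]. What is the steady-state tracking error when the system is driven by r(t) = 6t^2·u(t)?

1105/3

Lowest-order denominator term is 2210s^2, so the open loop has 2 poles at the origin → type 2 system.
K_a = lim_{s→0} s^2·G_p(s) = 6·2·6 / 2210 = 36/1105.
r(t) = 6t^2 gives R(s) = 12/s^3.
e_ss = 12/K_a = 12/(36/1105) = 1105/3.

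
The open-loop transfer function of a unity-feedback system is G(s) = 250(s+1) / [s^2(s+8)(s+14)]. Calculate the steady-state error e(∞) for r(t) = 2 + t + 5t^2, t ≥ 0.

4.48

G(s) has two factors of s in the denominator, so the system is type 2. Taking each input component in turn:
  • 2: tracked with zero error.
  • t: tracked with zero error.
  • 5t^2: e_ss = 10/K_a with K_a=125/56 → 4.48.
Total e_ss = 4.48.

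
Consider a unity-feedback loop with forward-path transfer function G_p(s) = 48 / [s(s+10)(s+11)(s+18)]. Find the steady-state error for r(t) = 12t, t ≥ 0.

495

The open loop has one pole at the origin → type 1 system.
K_v = lim_{s→0} s·G_p(s) = 48 / (10·11·18) = 4/165.
e_ss = 12/K_v = 12/(4/165) = 495.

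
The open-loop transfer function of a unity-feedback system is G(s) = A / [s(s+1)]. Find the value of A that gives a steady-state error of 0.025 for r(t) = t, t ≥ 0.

One free integrator in G(s): this is a type 1 system.
K_v = lim_{s→0} s·G(s) = A / (1) = 1·A.
e_ss = 1/K_v = 0.025 ⇒ K_v = 40 ⇒ A = 40/1 = 40.

40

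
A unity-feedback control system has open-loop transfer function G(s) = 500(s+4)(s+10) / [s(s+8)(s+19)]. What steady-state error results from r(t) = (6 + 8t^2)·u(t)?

One free integrator in G(s): this is a type 1 system. Taking each input component in turn:
  • 6: tracked with zero error.
  • 8t^2: a type-1 system cannot track it, e_ss → ∞.
The unbounded component dominates.

infinity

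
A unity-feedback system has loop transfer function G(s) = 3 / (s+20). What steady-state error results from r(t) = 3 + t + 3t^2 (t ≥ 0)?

No free integrators in G(s): this is a type 0 system. Taking each input component in turn:
  • 3: e_ss = 3/(1+K_p) with K_p=0.15 → 60/23.
  • t: a type-0 system cannot track it, e_ss → ∞.
  • 3t^2: a type-0 system cannot track it, e_ss → ∞.
The unbounded component dominates.

infinity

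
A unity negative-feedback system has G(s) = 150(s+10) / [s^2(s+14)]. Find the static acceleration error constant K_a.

750/7

Two free integrators in G(s): this is a type 2 system.
K_a = lim_{s→0} s^2·G(s) = 150·10 / (14) = 750/7.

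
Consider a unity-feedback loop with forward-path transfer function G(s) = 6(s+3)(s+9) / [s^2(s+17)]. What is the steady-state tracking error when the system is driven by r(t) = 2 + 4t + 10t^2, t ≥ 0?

170/81

Two free integrators in G(s): this is a type 2 system. Taking each input component in turn:
  • 2: tracked with zero error.
  • 4t: tracked with zero error.
  • 10t^2: e_ss = 20/K_a with K_a=162/17 → 170/81.
Total e_ss = 170/81.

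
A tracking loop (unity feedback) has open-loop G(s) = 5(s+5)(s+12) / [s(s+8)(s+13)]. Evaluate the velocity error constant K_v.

The open loop has one pole at the origin → type 1 system.
K_v = lim_{s→0} s·G(s) = 5·5·12 / (8·13) = 75/26.

75/26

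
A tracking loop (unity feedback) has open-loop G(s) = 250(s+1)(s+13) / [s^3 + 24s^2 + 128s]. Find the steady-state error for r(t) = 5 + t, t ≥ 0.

Factoring s from the denominator leaves a polynomial with constant term 128, so the system is type 1. Treating each term separately:
  • 5: tracked with zero error.
  • t: e_ss = 1/K_v with K_v=1625/64 → 64/1625.
Total e_ss = 64/1625.

64/1625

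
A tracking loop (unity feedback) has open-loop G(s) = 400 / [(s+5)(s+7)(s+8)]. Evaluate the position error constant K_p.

No free integrators in G(s): this is a type 0 system.
K_p = lim_{s→0} G(s) = 400 / (5·7·8) = 10/7.

10/7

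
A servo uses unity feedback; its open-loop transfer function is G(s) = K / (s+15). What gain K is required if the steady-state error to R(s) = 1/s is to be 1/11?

150

System type = 0 (no poles at s=0).
K_p = lim_{s→0} G(s) = K / (15) = (1/15)·K.
e_ss = 1/(1 + K_p) = 1/11 ⇒ 1 + (1/15)·K = 11 ⇒ K = 150.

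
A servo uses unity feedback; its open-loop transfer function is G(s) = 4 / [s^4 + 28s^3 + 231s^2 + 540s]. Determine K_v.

1/135

The denominator has no term below 540s — 1 pole at s=0, type 1.
K_v = lim_{s→0} s·G(s) = 4 / 540 = 1/135.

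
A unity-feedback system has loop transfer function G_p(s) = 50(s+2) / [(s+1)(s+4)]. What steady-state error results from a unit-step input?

G_p(s) has no factors of s in the denominator, so the system is type 0.
K_p = lim_{s→0} G_p(s) = 50·2 / (1·4) = 25.
e_ss = 1/(1 + K_p) = 1/26.

1/26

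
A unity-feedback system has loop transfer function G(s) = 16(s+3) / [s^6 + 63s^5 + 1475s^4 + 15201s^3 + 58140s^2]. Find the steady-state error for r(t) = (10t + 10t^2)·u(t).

24225

The denominator has no term below 58140s^2 — 2 poles at s=0, type 2. Treating each term separately:
  • 10t: tracked with zero error.
  • 10t^2: e_ss = 20/K_a with K_a=4/4845 → 24225.
Total e_ss = 24225.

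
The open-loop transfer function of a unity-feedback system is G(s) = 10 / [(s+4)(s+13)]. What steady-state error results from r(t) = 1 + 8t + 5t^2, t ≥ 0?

infinity

System type = 0 (no poles at s=0). Treating each term separately:
  • 1: e_ss = 1/(1+K_p) with K_p=5/26 → 26/31.
  • 8t: a type-0 system cannot track it, e_ss → ∞.
  • 5t^2: a type-0 system cannot track it, e_ss → ∞.
The unbounded component dominates.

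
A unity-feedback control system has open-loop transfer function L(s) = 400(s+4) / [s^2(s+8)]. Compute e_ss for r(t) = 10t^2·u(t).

L(s) has two factors of s in the denominator, so the system is type 2.
K_a = lim_{s→0} s^2·L(s) = 400·4 / (8) = 200.
r(t) = 10t^2 gives R(s) = 20/s^3.
e_ss = 20/K_a = 20/200 = 0.1.

0.1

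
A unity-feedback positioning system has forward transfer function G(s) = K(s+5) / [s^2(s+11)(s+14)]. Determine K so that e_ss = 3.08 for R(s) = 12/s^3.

The open loop has two poles at the origin → type 2 system.
K_a = lim_{s→0} s^2·G(s) = K·5 / (11·14) = (5/154)·K.
e_ss = 12/K_a = 3.08 ⇒ K_a = 300/77 ⇒ K = (300/77)/(5/154) = 120.

120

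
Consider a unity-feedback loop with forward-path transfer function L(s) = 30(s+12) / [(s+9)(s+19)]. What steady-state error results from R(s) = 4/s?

76/59

System type = 0 (no poles at s=0).
K_p = lim_{s→0} L(s) = 30·12 / (9·19) = 40/19.
e_ss = 4/(1 + K_p) = 4/(59/19) = 76/59.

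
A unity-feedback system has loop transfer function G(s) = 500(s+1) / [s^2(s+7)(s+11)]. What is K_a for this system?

The open loop has two poles at the origin → type 2 system.
K_a = lim_{s→0} s^2·G(s) = 500·1 / (7·11) = 500/77.

500/77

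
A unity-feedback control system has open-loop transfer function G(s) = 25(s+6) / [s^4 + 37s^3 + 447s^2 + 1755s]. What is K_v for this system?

The denominator has no term below 1755s — 1 pole at s=0, type 1.
K_v = lim_{s→0} s·G(s) = 25·6 / 1755 = 10/117.

10/117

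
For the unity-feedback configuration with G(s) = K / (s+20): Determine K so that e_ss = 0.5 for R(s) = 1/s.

G(s) has no factors of s in the denominator, so the system is type 0.
K_p = lim_{s→0} G(s) = K / (20) = 0.05·K.
e_ss = 1/(1 + K_p) = 0.5 ⇒ 1 + 0.05·K = 2 ⇒ K = 20.

20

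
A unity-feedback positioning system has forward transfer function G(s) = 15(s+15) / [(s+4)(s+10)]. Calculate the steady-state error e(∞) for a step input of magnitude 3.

System type = 0 (no poles at s=0).
K_p = lim_{s→0} G(s) = 15·15 / (4·10) = 5.625.
e_ss = 3/(1 + K_p) = 3/6.625 = 24/53.

24/53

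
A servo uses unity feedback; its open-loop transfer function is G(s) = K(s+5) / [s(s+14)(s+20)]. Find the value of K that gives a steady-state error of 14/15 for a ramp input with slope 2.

One free integrator in G(s): this is a type 1 system.
K_v = lim_{s→0} s·G(s) = K·5 / (14·20) = (1/56)·K.
e_ss = 2/K_v = 14/15 ⇒ K_v = 15/7 ⇒ K = (15/7)/(1/56) = 120.

120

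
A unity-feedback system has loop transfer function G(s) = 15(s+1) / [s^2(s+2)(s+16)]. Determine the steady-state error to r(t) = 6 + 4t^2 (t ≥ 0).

The open loop has two poles at the origin → type 2 system. By superposition:
  • 6: tracked with zero error.
  • 4t^2: e_ss = 8/K_a with K_a=15/32 → 256/15.
Total e_ss = 256/15.

256/15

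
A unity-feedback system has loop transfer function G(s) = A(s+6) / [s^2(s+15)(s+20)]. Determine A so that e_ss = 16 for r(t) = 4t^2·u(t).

G(s) has two factors of s in the denominator, so the system is type 2.
K_a = lim_{s→0} s^2·G(s) = A·6 / (15·20) = 0.02·A.
e_ss = 8/K_a = 16 ⇒ K_a = 0.5 ⇒ A = 0.5/0.02 = 25.

25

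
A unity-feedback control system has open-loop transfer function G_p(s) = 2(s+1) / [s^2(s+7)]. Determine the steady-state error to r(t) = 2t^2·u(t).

G_p(s) has two factors of s in the denominator, so the system is type 2.
K_a = lim_{s→0} s^2·G_p(s) = 2·1 / (7) = 2/7.
r(t) = 2t^2 gives R(s) = 4/s^3.
e_ss = 4/K_a = 4/(2/7) = 14.

14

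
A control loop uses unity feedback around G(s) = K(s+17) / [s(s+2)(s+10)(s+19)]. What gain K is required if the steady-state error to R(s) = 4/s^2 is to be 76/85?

The open loop has one pole at the origin → type 1 system.
K_v = lim_{s→0} s·G(s) = K·17 / (2·10·19) = (17/380)·K.
e_ss = 4/K_v = 76/85 ⇒ K_v = 85/19 ⇒ K = (85/19)/(17/380) = 100.

100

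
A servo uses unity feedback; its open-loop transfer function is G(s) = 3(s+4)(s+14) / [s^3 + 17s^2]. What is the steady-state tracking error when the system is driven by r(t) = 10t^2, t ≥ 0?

Factoring s^2 from the denominator leaves a polynomial with constant term 17, so the system is type 2.
K_a = lim_{s→0} s^2·G(s) = 3·4·14 / 17 = 168/17.
r(t) = 10t^2 gives R(s) = 20/s^3.
e_ss = 20/K_a = 20/(168/17) = 85/42.

85/42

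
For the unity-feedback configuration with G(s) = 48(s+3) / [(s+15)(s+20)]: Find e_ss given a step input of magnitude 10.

250/37

System type = 0 (no poles at s=0).
K_p = lim_{s→0} G(s) = 48·3 / (15·20) = 0.48.
e_ss = 10/(1 + K_p) = 10/1.48 = 250/37.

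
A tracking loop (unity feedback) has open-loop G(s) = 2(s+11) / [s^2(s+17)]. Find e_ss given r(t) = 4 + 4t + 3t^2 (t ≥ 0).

Two free integrators in G(s): this is a type 2 system. Treating each term separately:
  • 4: tracked with zero error.
  • 4t: tracked with zero error.
  • 3t^2: e_ss = 6/K_a with K_a=22/17 → 51/11.
Total e_ss = 51/11.

51/11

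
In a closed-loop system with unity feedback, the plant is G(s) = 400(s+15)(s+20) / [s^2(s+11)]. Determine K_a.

The open loop has two poles at the origin → type 2 system.
K_a = lim_{s→0} s^2·G(s) = 400·15·20 / (11) = 120000/11.

120000/11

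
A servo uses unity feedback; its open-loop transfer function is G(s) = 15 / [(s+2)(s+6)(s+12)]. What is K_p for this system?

No free integrators in G(s): this is a type 0 system.
K_p = lim_{s→0} G(s) = 15 / (2·6·12) = 5/48.

5/48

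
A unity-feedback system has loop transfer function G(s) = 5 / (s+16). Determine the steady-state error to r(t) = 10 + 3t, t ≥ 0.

infinity

System type = 0 (no poles at s=0). Treating each term separately:
  • 10: e_ss = 10/(1+K_p) with K_p=0.3125 → 160/21.
  • 3t: a type-0 system cannot track it, e_ss → ∞.
The unbounded component dominates.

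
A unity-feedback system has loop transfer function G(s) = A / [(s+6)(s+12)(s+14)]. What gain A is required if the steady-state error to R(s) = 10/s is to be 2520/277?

The open loop has no poles at the origin → type 0 system.
K_p = lim_{s→0} G(s) = A / (6·12·14) = (1/1008)·A.
e_ss = 10/(1 + K_p) = 2520/277 ⇒ 1 + (1/1008)·A = 277/252 ⇒ A = 100.

100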